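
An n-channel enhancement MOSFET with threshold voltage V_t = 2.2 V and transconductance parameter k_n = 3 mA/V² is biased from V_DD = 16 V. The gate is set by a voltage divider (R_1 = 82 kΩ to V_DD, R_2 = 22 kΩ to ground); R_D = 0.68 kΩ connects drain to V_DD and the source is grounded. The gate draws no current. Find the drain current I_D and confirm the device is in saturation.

I_D ≈ 2.1 mA

V_G = V_DD·R_2/(R_1+R_2) = 16×22/104 = 3.38 V. With the source grounded, V_GS = V_G = 3.38 V.
Assume saturation: I_D = (k_n/2)(V_GS − V_t)² = (3/2)×(3.38 − 2.2)² = 1.5×1.18² = 2.1 mA.
V_DS = V_DD − I_D·R_D = 16 − 2.1×0.68 = 14.6 V.
Saturation requires V_DS ≥ V_GS − V_t = 1.18 V; 14.6 ≥ 1.18 ✓.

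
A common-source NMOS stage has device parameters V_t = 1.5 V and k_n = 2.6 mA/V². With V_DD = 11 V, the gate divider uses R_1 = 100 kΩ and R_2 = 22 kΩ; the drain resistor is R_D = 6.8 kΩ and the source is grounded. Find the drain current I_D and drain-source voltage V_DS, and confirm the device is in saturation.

I_D ≈ 0.3 mA, V_DS ≈ 8.9 V

V_G = V_DD·R_2/(R_1+R_2) = 11×22/122 = 1.98 V. With the source grounded, V_GS = V_G = 1.98 V.
Assume saturation: I_D = (k_n/2)(V_GS − V_t)² = (2.6/2)×(1.98 − 1.5)² = 1.3×0.484² = 0.304 mA.
V_DS = V_DD − I_D·R_D = 11 − 0.304×6.8 = 8.93 V.
Saturation requires V_DS ≥ V_GS − V_t = 0.484 V; 8.93 ≥ 0.484 ✓.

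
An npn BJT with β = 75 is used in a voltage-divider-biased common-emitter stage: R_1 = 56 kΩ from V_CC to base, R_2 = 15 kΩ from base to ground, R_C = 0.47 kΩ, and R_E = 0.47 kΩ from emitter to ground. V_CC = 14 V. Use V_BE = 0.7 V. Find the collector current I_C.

I_C ≈ 3.6 mA

Thevenize the base divider: V_Th = V_CC·R_2/(R_1+R_2) = 14×15/71 = 2.96 V, R_Th = R_1‖R_2 = 11.8 kΩ.
Base-emitter loop: V_Th = I_B·R_Th + V_BE + (β+1)I_B·R_E, so I_B = (2.96 − 0.7) / (11.8 + 76×0.47) = 0.0475 mA.
I_C = β·I_B = 75×0.0475 = 3.56 mA, and I_E = (β+1)I_B = 3.61 mA.
V_CE = V_CC − I_C·R_C − I_E·R_E = 14 − 3.56×0.47 − 3.61×0.47 = 10.6 V.
V_CE = 10.6 V > 0.2 V confirms active-region operation.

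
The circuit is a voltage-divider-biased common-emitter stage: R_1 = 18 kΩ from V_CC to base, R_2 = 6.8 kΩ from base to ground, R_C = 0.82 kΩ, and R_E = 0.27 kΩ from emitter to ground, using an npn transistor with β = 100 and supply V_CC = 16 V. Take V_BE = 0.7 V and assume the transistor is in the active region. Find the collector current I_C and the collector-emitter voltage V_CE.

I_C ≈ 11 mA, V_CE ≈ 3.5 V

Thevenize the base divider: V_Th = V_CC·R_2/(R_1+R_2) = 16×6.8/24.8 = 4.39 V, R_Th = R_1‖R_2 = 4.94 kΩ.
Base-emitter loop: V_Th = I_B·R_Th + V_BE + (β+1)I_B·R_E, so I_B = (4.39 − 0.7) / (4.94 + 101×0.27) = 0.114 mA.
I_C = β·I_B = 100×0.114 = 11.4 mA, and I_E = (β+1)I_B = 11.6 mA.
V_CE = V_CC − I_C·R_C − I_E·R_E = 16 − 11.4×0.82 − 11.6×0.27 = 3.49 V.
V_CE = 3.49 V > 0.2 V confirms active-region operation.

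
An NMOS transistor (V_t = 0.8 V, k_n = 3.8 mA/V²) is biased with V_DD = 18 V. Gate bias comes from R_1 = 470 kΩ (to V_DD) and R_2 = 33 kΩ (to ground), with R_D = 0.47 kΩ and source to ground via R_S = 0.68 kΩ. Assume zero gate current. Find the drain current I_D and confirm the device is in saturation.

V_G = V_DD·R_2/(R_1+R_2) = 18×33/503 = 1.18 V.
Assume saturation: I_D = (k_n/2)(V_GS − V_t)² with V_GS = V_G − I_D·R_S = 1.18 − 0.68·I_D.
Substituting gives 0.879·I_D² − 1.98·I_D + 0.276 = 0, with roots I_D = 0.149 or 2.11 mA.
The root I_D = 2.11 mA gives V_GS = -0.254 V ≤ V_t, so take I_D = 0.149 mA.
Then V_GS = 1.08 V and V_DS = V_DD − I_D(R_D+R_S) = 18 − 0.149×1.15 = 17.8 V.
Saturation requires V_DS ≥ V_GS − V_t = 0.28 V; 17.8 ≥ 0.28 ✓.

I_D ≈ 0.15 mA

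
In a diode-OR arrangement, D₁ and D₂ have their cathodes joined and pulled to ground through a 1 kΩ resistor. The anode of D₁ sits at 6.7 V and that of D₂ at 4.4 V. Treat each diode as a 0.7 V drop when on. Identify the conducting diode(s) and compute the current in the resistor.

Assume both conduct. Then node N would need to be at both 6.7−0.7 = 6 V and 4.4−0.7 = 3.7 V, which is impossible.
Assume only D₁ conducts: V_N = 6.7 − 0.7 = 6 V, so I_R = 6/1 = 6 mA.
Check D₂: its anode-to-cathode voltage is 4.4 − 6 = -1.6 V < 0.7 V, so it is off. The assumption is consistent.

Only D₁ conducts; I_R ≈ 6 mA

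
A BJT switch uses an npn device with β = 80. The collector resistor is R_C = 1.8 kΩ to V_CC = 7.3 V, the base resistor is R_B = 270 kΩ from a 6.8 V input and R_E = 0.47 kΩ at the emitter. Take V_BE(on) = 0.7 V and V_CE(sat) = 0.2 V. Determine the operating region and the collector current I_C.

active; I_C ≈ 1.6 mA

Assume active. Base-emitter loop: I_B = (V_BB − V_BE)/(R_B + (β+1)R_E) = (6.8 − 0.7)/(270 + 81×0.47) = 0.0198 mA.
I_C = β·I_B = 80×0.0198 = 1.58 mA.
V_CE = V_CC − I_C·R_C − I_E·R_E = 7.3 − 1.58×1.8 − 1.6×0.47 = 3.69 V > V_CE(sat), so the active-region assumption holds.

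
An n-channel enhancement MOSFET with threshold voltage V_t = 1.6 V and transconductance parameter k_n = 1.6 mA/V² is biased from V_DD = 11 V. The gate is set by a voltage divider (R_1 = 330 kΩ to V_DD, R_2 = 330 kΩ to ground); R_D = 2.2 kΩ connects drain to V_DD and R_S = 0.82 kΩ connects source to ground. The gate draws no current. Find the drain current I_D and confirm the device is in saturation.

I_D ≈ 2.6 mA

V_G = V_DD·R_2/(R_1+R_2) = 11×330/660 = 5.5 V.
Assume saturation: I_D = (k_n/2)(V_GS − V_t)² with V_GS = V_G − I_D·R_S = 5.5 − 0.82·I_D.
Substituting gives 0.538·I_D² − 6.12·I_D + 12.2 = 0, with roots I_D = 2.57 or 8.8 mA.
The root I_D = 8.8 mA gives V_GS = -1.72 V ≤ V_t, so take I_D = 2.57 mA.
Then V_GS = 3.39 V and V_DS = V_DD − I_D(R_D+R_S) = 11 − 2.57×3.02 = 3.24 V.
Saturation requires V_DS ≥ V_GS − V_t = 1.79 V; 3.24 ≥ 1.79 ✓.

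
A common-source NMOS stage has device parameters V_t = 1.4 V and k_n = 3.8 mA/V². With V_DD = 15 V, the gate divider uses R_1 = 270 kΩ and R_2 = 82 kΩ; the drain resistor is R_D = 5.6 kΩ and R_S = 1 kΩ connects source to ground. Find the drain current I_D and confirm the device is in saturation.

I_D ≈ 1.3 mA

V_G = V_DD·R_2/(R_1+R_2) = 15×82/352 = 3.49 V.
Assume saturation: I_D = (k_n/2)(V_GS − V_t)² with V_GS = V_G − I_D·R_S = 3.49 − 1·I_D.
Substituting gives 1.9·I_D² − 8.96·I_D + 8.33 = 0, with roots I_D = 1.28 or 3.44 mA.
The root I_D = 3.44 mA gives V_GS = 0.0545 V ≤ V_t, so take I_D = 1.28 mA.
Then V_GS = 2.22 V and V_DS = V_DD − I_D(R_D+R_S) = 15 − 1.28×6.6 = 6.58 V.
Saturation requires V_DS ≥ V_GS − V_t = 0.819 V; 6.58 ≥ 0.819 ✓.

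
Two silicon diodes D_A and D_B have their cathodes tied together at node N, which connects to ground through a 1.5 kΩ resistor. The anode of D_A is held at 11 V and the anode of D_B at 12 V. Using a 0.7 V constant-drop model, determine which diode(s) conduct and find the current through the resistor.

Assume both conduct. Then node N would need to be at both 11−0.7 = 10.3 V and 12−0.7 = 11.3 V, which is impossible.
Assume only D_B conducts: V_N = 12 − 0.7 = 11.3 V, so I_R = 11.3/1.5 = 7.53 mA.
Check D_A: its anode-to-cathode voltage is 11 − 11.3 = -0.3 V < 0.7 V, so it is off. The assumption is consistent.

Only D_B conducts; I_R ≈ 7.5 mA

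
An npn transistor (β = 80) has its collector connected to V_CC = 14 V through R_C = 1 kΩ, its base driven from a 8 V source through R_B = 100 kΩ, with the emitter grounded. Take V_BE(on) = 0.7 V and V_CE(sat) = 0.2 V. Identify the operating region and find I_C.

active; I_C ≈ 5.8 mA

Assume active. Base-emitter loop: I_B = (V_BB − V_BE)/R_B = (8 − 0.7)/100 = 0.073 mA.
I_C = β·I_B = 80×0.073 = 5.84 mA.
V_CE = V_CC − I_C·R_C = 14 − 5.84×1 = 8.16 V > V_CE(sat), so the active-region assumption holds.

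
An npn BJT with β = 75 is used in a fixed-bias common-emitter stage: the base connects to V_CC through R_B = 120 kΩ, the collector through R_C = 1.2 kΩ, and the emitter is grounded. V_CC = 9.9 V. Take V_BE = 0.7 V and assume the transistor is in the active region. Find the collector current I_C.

Base loop: V_CC = I_B·R_B + V_BE, so I_B = (9.9 − 0.7)/120 kΩ = 0.0767 mA.
In the active region I_C = β·I_B = 75 × 0.0767 = 5.75 mA.
Collector loop: V_CE = V_CC − I_C·R_C = 9.9 − 5.75×1.2 = 3 V.
Since V_CE = 3 V > V_CE(sat) ≈ 0.2 V, the transistor is in the active region as assumed.

I_C ≈ 5.8 mA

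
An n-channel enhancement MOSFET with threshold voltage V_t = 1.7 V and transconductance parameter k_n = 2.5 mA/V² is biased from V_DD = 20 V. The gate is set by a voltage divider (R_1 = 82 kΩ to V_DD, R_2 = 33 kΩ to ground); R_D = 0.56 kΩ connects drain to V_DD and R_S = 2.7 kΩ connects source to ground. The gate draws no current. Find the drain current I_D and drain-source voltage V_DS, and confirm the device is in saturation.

I_D ≈ 1.1 mA, V_DS ≈ 16 V

V_G = V_DD·R_2/(R_1+R_2) = 20×33/115 = 5.74 V.
Assume saturation: I_D = (k_n/2)(V_GS − V_t)² with V_GS = V_G − I_D·R_S = 5.74 − 2.7·I_D.
Substituting gives 9.11·I_D² − 28.3·I_D + 20.4 = 0, with roots I_D = 1.14 or 1.96 mA.
The root I_D = 1.96 mA gives V_GS = 0.448 V ≤ V_t, so take I_D = 1.14 mA.
Then V_GS = 2.66 V and V_DS = V_DD − I_D(R_D+R_S) = 20 − 1.14×3.26 = 16.3 V.
Saturation requires V_DS ≥ V_GS − V_t = 0.956 V; 16.3 ≥ 0.956 ✓.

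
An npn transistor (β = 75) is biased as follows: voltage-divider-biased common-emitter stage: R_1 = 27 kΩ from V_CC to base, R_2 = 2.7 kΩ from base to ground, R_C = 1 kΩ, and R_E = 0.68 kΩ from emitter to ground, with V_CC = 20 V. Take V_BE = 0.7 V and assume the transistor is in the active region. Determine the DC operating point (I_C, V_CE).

I_C ≈ 1.5 mA, V_CE ≈ 17 V

Thevenize the base divider: V_Th = V_CC·R_2/(R_1+R_2) = 20×2.7/29.7 = 1.82 V, R_Th = R_1‖R_2 = 2.45 kΩ.
Base-emitter loop: V_Th = I_B·R_Th + V_BE + (β+1)I_B·R_E, so I_B = (1.82 − 0.7) / (2.45 + 76×0.68) = 0.0207 mA.
I_C = β·I_B = 75×0.0207 = 1.55 mA, and I_E = (β+1)I_B = 1.57 mA.
V_CE = V_CC − I_C·R_C − I_E·R_E = 20 − 1.55×1 − 1.57×0.68 = 17.4 V.
V_CE = 17.4 V > 0.2 V confirms active-region operation.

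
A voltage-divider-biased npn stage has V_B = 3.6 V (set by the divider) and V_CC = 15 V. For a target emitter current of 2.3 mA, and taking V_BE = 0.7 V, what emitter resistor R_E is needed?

R_E ≈ 1.3 kΩ

V_E = V_B − V_BE = 3.6 − 0.7 = 2.9 V.
R_E = V_E / I_E = 2.9 / 2.3 = 1.26 kΩ.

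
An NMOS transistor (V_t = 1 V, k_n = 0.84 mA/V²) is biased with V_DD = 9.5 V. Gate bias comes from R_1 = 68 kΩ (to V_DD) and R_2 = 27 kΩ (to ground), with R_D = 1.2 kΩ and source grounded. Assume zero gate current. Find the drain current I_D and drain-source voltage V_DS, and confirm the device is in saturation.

V_G = V_DD·R_2/(R_1+R_2) = 9.5×27/95 = 2.7 V. With the source grounded, V_GS = V_G = 2.7 V.
Assume saturation: I_D = (k_n/2)(V_GS − V_t)² = (0.84/2)×(2.7 − 1)² = 0.42×1.7² = 1.21 mA.
V_DS = V_DD − I_D·R_D = 9.5 − 1.21×1.2 = 8.04 V.
Saturation requires V_DS ≥ V_GS − V_t = 1.7 V; 8.04 ≥ 1.7 ✓.

I_D ≈ 1.2 mA, V_DS ≈ 8 V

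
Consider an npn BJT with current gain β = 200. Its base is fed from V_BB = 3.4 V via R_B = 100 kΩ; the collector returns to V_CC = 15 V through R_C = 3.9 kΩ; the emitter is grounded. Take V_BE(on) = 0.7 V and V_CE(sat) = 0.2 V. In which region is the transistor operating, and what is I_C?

Assume active: I_B = (3.4 − 0.7)/100 = 0.027 mA, giving I_C = β·I_B = 5.4 mA.
But then V_CE = 15 − 5.4×3.9 = -6.06 V < V_CE(sat) = 0.2 V — impossible in the active region.
So the transistor is saturated. With V_CE = 0.2 V, I_C = (V_CC − 0.2)/R_C = 14.8/3.9 = 3.79 mA.
Check: β·I_B = 5.4 mA > I_C = 3.79 mA, confirming saturation.

saturation; I_C ≈ 3.8 mA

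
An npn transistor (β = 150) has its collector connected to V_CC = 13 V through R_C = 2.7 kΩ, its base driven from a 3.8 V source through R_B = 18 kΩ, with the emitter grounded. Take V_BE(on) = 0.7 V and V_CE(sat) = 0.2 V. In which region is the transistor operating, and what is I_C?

Assume active: I_B = (3.8 − 0.7)/18 = 0.172 mA, giving I_C = β·I_B = 25.8 mA.
But then V_CE = 13 − 25.8×2.7 = -56.7 V < V_CE(sat) = 0.2 V — impossible in the active region.
So the transistor is saturated. With V_CE = 0.2 V, I_C = (V_CC − 0.2)/R_C = 12.8/2.7 = 4.74 mA.
Check: β·I_B = 25.8 mA > I_C = 4.74 mA, confirming saturation.

saturation; I_C ≈ 4.7 mA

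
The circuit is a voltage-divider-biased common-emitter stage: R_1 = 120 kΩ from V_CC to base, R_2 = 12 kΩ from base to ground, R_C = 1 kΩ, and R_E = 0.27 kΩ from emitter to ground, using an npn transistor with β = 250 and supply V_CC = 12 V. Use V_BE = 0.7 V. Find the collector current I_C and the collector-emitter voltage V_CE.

Thevenize the base divider: V_Th = V_CC·R_2/(R_1+R_2) = 12×12/132 = 1.09 V, R_Th = R_1‖R_2 = 10.9 kΩ.
Base-emitter loop: V_Th = I_B·R_Th + V_BE + (β+1)I_B·R_E, so I_B = (1.09 − 0.7) / (10.9 + 251×0.27) = 0.00497 mA.
I_C = β·I_B = 250×0.00497 = 1.24 mA, and I_E = (β+1)I_B = 1.25 mA.
V_CE = V_CC − I_C·R_C − I_E·R_E = 12 − 1.24×1 − 1.25×0.27 = 10.4 V.
V_CE = 10.4 V > 0.2 V confirms active-region operation.

I_C ≈ 1.2 mA, V_CE ≈ 10 V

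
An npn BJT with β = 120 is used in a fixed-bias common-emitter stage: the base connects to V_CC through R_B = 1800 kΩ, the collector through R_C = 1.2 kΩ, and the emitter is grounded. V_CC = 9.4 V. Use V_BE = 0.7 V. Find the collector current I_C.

I_C ≈ 0.58 mA

Base loop: V_CC = I_B·R_B + V_BE, so I_B = (9.4 − 0.7)/1800 kΩ = 0.00483 mA.
In the active region I_C = β·I_B = 120 × 0.00483 = 0.58 mA.
Collector loop: V_CE = V_CC − I_C·R_C = 9.4 − 0.58×1.2 = 8.7 V.
Since V_CE = 8.7 V > V_CE(sat) ≈ 0.2 V, the transistor is in the active region as assumed.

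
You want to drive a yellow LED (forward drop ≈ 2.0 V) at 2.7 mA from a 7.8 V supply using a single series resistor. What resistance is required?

R ≈ 2.1 kΩ

The resistor drops V_S − V_D = 7.8 − 2.0 = 5.8 V at 2.7 mA.
R = 5.8 V / 2.7 mA = 2.15 kΩ.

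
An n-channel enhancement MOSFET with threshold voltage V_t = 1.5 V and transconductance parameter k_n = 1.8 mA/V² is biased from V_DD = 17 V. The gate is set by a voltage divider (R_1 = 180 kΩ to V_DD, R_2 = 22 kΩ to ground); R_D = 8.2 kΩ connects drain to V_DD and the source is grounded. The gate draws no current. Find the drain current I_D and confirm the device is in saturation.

I_D ≈ 0.11 mA

V_G = V_DD·R_2/(R_1+R_2) = 17×22/202 = 1.85 V. With the source grounded, V_GS = V_G = 1.85 V.
Assume saturation: I_D = (k_n/2)(V_GS − V_t)² = (1.8/2)×(1.85 − 1.5)² = 0.9×0.351² = 0.111 mA.
V_DS = V_DD − I_D·R_D = 17 − 0.111×8.2 = 16.1 V.
Saturation requires V_DS ≥ V_GS − V_t = 0.351 V; 16.1 ≥ 0.351 ✓.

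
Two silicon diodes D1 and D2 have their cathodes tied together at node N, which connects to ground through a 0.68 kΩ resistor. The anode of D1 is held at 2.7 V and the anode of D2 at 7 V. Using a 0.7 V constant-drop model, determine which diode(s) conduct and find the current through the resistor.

Only D2 conducts; I_R ≈ 9.3 mA

Assume both conduct. Then node N would need to be at both 2.7−0.7 = 2 V and 7−0.7 = 6.3 V, which is impossible.
Assume only D2 conducts: V_N = 7 − 0.7 = 6.3 V, so I_R = 6.3/0.68 = 9.26 mA.
Check D1: its anode-to-cathode voltage is 2.7 − 6.3 = -3.6 V < 0.7 V, so it is off. The assumption is consistent.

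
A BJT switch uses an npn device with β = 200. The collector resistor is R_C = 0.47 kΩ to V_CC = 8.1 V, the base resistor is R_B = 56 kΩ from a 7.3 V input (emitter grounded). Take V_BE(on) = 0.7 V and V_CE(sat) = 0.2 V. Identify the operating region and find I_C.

saturation; I_C ≈ 17 mA

Assume active: I_B = (7.3 − 0.7)/56 = 0.118 mA, giving I_C = β·I_B = 23.6 mA.
But then V_CE = 8.1 − 23.6×0.47 = -2.98 V < V_CE(sat) = 0.2 V — impossible in the active region.
So the transistor is saturated. With V_CE = 0.2 V, I_C = (V_CC − 0.2)/R_C = 7.9/0.47 = 16.8 mA.
Check: β·I_B = 23.6 mA > I_C = 16.8 mA, confirming saturation.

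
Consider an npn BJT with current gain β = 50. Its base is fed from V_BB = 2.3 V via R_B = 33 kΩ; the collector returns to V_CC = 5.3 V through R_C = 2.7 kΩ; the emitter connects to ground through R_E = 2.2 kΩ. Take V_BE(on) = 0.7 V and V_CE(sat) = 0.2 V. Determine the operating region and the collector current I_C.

Assume active. Base-emitter loop: I_B = (V_BB − V_BE)/(R_B + (β+1)R_E) = (2.3 − 0.7)/(33 + 51×2.2) = 0.011 mA.
I_C = β·I_B = 50×0.011 = 0.551 mA.
V_CE = V_CC − I_C·R_C − I_E·R_E = 5.3 − 0.551×2.7 − 0.562×2.2 = 2.58 V > V_CE(sat), so the active-region assumption holds.

active; I_C ≈ 0.55 mA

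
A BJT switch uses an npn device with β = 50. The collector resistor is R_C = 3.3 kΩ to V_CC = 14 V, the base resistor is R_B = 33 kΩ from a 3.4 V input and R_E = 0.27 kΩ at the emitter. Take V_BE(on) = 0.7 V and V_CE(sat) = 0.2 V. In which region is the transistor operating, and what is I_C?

Assume active. Base-emitter loop: I_B = (V_BB − V_BE)/(R_B + (β+1)R_E) = (3.4 − 0.7)/(33 + 51×0.27) = 0.0577 mA.
I_C = β·I_B = 50×0.0577 = 2.89 mA.
V_CE = V_CC − I_C·R_C − I_E·R_E = 14 − 2.89×3.3 − 2.94×0.27 = 3.68 V > V_CE(sat), so the active-region assumption holds.

active; I_C ≈ 2.9 mA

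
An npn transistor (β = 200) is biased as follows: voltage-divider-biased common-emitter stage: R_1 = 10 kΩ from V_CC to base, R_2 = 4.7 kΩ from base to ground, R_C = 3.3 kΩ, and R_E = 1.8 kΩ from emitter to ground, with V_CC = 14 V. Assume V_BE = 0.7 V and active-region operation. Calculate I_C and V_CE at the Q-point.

Thevenize the base divider: V_Th = V_CC·R_2/(R_1+R_2) = 14×4.7/14.7 = 4.48 V, R_Th = R_1‖R_2 = 3.2 kΩ.
Base-emitter loop: V_Th = I_B·R_Th + V_BE + (β+1)I_B·R_E, so I_B = (4.48 − 0.7) / (3.2 + 201×1.8) = 0.0103 mA.
I_C = β·I_B = 200×0.0103 = 2.07 mA, and I_E = (β+1)I_B = 2.08 mA.
V_CE = V_CC − I_C·R_C − I_E·R_E = 14 − 2.07×3.3 − 2.08×1.8 = 3.43 V.
V_CE = 3.43 V > 0.2 V confirms active-region operation.

I_C ≈ 2.1 mA, V_CE ≈ 3.4 V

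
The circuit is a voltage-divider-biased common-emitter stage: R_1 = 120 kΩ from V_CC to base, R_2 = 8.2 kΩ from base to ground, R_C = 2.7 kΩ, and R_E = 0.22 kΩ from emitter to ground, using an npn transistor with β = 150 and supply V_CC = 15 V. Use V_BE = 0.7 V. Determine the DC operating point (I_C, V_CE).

Thevenize the base divider: V_Th = V_CC·R_2/(R_1+R_2) = 15×8.2/128 = 0.959 V, R_Th = R_1‖R_2 = 7.68 kΩ.
Base-emitter loop: V_Th = I_B·R_Th + V_BE + (β+1)I_B·R_E, so I_B = (0.959 − 0.7) / (7.68 + 151×0.22) = 0.00634 mA.
I_C = β·I_B = 150×0.00634 = 0.952 mA, and I_E = (β+1)I_B = 0.958 mA.
V_CE = V_CC − I_C·R_C − I_E·R_E = 15 − 0.952×2.7 − 0.958×0.22 = 12.2 V.
V_CE = 12.2 V > 0.2 V confirms active-region operation.

I_C ≈ 0.95 mA, V_CE ≈ 12 V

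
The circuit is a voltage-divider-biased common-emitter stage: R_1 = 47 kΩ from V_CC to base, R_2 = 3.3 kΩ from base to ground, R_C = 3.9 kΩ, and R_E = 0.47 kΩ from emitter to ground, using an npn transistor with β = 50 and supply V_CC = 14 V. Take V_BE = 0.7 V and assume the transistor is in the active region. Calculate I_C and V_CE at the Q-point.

Thevenize the base divider: V_Th = V_CC·R_2/(R_1+R_2) = 14×3.3/50.3 = 0.918 V, R_Th = R_1‖R_2 = 3.08 kΩ.
Base-emitter loop: V_Th = I_B·R_Th + V_BE + (β+1)I_B·R_E, so I_B = (0.918 − 0.7) / (3.08 + 51×0.47) = 0.00808 mA.
I_C = β·I_B = 50×0.00808 = 0.404 mA, and I_E = (β+1)I_B = 0.412 mA.
V_CE = V_CC − I_C·R_C − I_E·R_E = 14 − 0.404×3.9 − 0.412×0.47 = 12.2 V.
V_CE = 12.2 V > 0.2 V confirms active-region operation.

I_C ≈ 0.4 mA, V_CE ≈ 12 V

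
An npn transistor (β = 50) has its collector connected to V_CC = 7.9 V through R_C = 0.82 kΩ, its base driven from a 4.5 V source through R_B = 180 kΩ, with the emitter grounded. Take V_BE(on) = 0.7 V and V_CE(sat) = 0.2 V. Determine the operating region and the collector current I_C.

Assume active. Base-emitter loop: I_B = (V_BB − V_BE)/R_B = (4.5 − 0.7)/180 = 0.0211 mA.
I_C = β·I_B = 50×0.0211 = 1.06 mA.
V_CE = V_CC − I_C·R_C = 7.9 − 1.06×0.82 = 7.03 V > V_CE(sat), so the active-region assumption holds.

active; I_C ≈ 1.1 mA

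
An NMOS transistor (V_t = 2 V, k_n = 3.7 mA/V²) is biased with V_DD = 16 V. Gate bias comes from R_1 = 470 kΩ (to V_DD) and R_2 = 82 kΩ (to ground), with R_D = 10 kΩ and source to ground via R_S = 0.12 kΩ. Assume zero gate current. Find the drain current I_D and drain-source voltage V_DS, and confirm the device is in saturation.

I_D ≈ 0.23 mA, V_DS ≈ 14 V

V_G = V_DD·R_2/(R_1+R_2) = 16×82/552 = 2.38 V.
Assume saturation: I_D = (k_n/2)(V_GS − V_t)² with V_GS = V_G − I_D·R_S = 2.38 − 0.12·I_D.
Substituting gives 0.0266·I_D² − 1.17·I_D + 0.263 = 0, with roots I_D = 0.226 or 43.6 mA.
The root I_D = 43.6 mA gives V_GS = -2.85 V ≤ V_t, so take I_D = 0.226 mA.
Then V_GS = 2.35 V and V_DS = V_DD − I_D(R_D+R_S) = 16 − 0.226×10.1 = 13.7 V.
Saturation requires V_DS ≥ V_GS − V_t = 0.35 V; 13.7 ≥ 0.35 ✓.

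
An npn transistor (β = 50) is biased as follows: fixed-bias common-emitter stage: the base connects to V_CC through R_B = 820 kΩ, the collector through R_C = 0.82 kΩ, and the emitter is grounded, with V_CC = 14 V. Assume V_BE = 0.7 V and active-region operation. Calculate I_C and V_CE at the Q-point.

Base loop: V_CC = I_B·R_B + V_BE, so I_B = (14 − 0.7)/820 kΩ = 0.0162 mA.
In the active region I_C = β·I_B = 50 × 0.0162 = 0.811 mA.
Collector loop: V_CE = V_CC − I_C·R_C = 14 − 0.811×0.82 = 13.3 V.
Since V_CE = 13.3 V > V_CE(sat) ≈ 0.2 V, the transistor is in the active region as assumed.

I_C ≈ 0.81 mA, V_CE ≈ 13 V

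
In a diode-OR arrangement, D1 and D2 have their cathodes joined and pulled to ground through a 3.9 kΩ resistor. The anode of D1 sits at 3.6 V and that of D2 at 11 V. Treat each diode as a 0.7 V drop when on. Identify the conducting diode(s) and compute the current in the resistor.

Assume both conduct. Then node N would need to be at both 3.6−0.7 = 2.9 V and 11−0.7 = 10.3 V, which is impossible.
Assume only D2 conducts: V_N = 11 − 0.7 = 10.3 V, so I_R = 10.3/3.9 = 2.64 mA.
Check D1: its anode-to-cathode voltage is 3.6 − 10.3 = -6.7 V < 0.7 V, so it is off. The assumption is consistent.

Only D2 conducts; I_R ≈ 2.6 mA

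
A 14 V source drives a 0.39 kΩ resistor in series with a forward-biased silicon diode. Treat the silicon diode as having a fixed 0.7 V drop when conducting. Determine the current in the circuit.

I ≈ 34 mA

KVL around the loop: 14 = V_D + I·R = 0.7 + I × 0.39 kΩ.
So I = (14 − 0.7) / 0.39 kΩ = 13.3 / 0.39 = 34.1 mA.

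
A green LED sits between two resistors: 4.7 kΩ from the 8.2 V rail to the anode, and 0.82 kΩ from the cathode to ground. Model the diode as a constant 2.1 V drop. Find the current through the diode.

The two resistors are in series with the diode, so KVL gives 8.2 = I·4.7 + 2.1 + I·0.82.
I = (8.2 − 2.1) / (4.7 + 0.82) kΩ = 6.1 / 5.52 = 1.11 mA.

I ≈ 1.1 mA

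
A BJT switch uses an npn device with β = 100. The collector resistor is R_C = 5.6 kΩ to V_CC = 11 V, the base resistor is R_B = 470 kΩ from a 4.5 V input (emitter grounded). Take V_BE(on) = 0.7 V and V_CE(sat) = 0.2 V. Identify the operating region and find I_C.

active; I_C ≈ 0.81 mA

Assume active. Base-emitter loop: I_B = (V_BB − V_BE)/R_B = (4.5 − 0.7)/470 = 0.00809 mA.
I_C = β·I_B = 100×0.00809 = 0.809 mA.
V_CE = V_CC − I_C·R_C = 11 − 0.809×5.6 = 6.47 V > V_CE(sat), so the active-region assumption holds.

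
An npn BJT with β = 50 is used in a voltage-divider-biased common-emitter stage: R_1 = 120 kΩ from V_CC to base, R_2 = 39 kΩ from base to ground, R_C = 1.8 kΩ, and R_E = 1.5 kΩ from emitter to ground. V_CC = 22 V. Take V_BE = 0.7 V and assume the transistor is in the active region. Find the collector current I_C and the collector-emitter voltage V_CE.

Thevenize the base divider: V_Th = V_CC·R_2/(R_1+R_2) = 22×39/159 = 5.4 V, R_Th = R_1‖R_2 = 29.4 kΩ.
Base-emitter loop: V_Th = I_B·R_Th + V_BE + (β+1)I_B·R_E, so I_B = (5.4 − 0.7) / (29.4 + 51×1.5) = 0.0443 mA.
I_C = β·I_B = 50×0.0443 = 2.22 mA, and I_E = (β+1)I_B = 2.26 mA.
V_CE = V_CC − I_C·R_C − I_E·R_E = 22 − 2.22×1.8 − 2.26×1.5 = 14.6 V.
V_CE = 14.6 V > 0.2 V confirms active-region operation.

I_C ≈ 2.2 mA, V_CE ≈ 15 V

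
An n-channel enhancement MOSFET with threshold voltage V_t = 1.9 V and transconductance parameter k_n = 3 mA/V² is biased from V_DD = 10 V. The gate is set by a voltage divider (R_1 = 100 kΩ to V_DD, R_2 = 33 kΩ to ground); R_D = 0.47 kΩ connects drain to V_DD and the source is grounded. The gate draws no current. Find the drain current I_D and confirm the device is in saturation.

I_D ≈ 0.51 mA

V_G = V_DD·R_2/(R_1+R_2) = 10×33/133 = 2.48 V. With the source grounded, V_GS = V_G = 2.48 V.
Assume saturation: I_D = (k_n/2)(V_GS − V_t)² = (3/2)×(2.48 − 1.9)² = 1.5×0.581² = 0.507 mA.
V_DS = V_DD − I_D·R_D = 10 − 0.507×0.47 = 9.76 V.
Saturation requires V_DS ≥ V_GS − V_t = 0.581 V; 9.76 ≥ 0.581 ✓.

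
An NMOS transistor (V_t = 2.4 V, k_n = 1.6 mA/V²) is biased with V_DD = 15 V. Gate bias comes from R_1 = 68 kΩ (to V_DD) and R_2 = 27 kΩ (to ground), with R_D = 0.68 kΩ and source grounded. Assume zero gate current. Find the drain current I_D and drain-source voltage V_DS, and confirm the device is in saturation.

V_G = V_DD·R_2/(R_1+R_2) = 15×27/95 = 4.26 V. With the source grounded, V_GS = V_G = 4.26 V.
Assume saturation: I_D = (k_n/2)(V_GS − V_t)² = (1.6/2)×(4.26 − 2.4)² = 0.8×1.86² = 2.78 mA.
V_DS = V_DD − I_D·R_D = 15 − 2.78×0.68 = 13.1 V.
Saturation requires V_DS ≥ V_GS − V_t = 1.86 V; 13.1 ≥ 1.86 ✓.

I_D ≈ 2.8 mA, V_DS ≈ 13 V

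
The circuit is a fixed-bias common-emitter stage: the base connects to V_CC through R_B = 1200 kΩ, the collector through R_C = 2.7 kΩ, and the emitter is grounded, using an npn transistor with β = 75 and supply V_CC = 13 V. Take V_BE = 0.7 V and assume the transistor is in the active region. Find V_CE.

V_CE ≈ 11 V

Base loop: V_CC = I_B·R_B + V_BE, so I_B = (13 − 0.7)/1200 kΩ = 0.0103 mA.
In the active region I_C = β·I_B = 75 × 0.0103 = 0.769 mA.
Collector loop: V_CE = V_CC − I_C·R_C = 13 − 0.769×2.7 = 10.9 V.
Since V_CE = 10.9 V > V_CE(sat) ≈ 0.2 V, the transistor is in the active region as assumed.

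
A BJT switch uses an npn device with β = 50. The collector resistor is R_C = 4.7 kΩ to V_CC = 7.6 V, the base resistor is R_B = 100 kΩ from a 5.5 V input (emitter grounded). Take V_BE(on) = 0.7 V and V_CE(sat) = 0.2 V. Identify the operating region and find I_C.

saturation; I_C ≈ 1.6 mA

Assume active: I_B = (5.5 − 0.7)/100 = 0.048 mA, giving I_C = β·I_B = 2.4 mA.
But then V_CE = 7.6 − 2.4×4.7 = -3.68 V < V_CE(sat) = 0.2 V — impossible in the active region.
So the transistor is saturated. With V_CE = 0.2 V, I_C = (V_CC − 0.2)/R_C = 7.4/4.7 = 1.57 mA.
Check: β·I_B = 2.4 mA > I_C = 1.57 mA, confirming saturation.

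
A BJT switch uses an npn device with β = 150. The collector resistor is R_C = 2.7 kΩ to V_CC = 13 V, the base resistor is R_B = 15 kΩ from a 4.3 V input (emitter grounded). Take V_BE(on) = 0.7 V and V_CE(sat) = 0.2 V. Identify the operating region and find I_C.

Assume active: I_B = (4.3 − 0.7)/15 = 0.24 mA, giving I_C = β·I_B = 36 mA.
But then V_CE = 13 − 36×2.7 = -84.2 V < V_CE(sat) = 0.2 V — impossible in the active region.
So the transistor is saturated. With V_CE = 0.2 V, I_C = (V_CC − 0.2)/R_C = 12.8/2.7 = 4.74 mA.
Check: β·I_B = 36 mA > I_C = 4.74 mA, confirming saturation.

saturation; I_C ≈ 4.7 mA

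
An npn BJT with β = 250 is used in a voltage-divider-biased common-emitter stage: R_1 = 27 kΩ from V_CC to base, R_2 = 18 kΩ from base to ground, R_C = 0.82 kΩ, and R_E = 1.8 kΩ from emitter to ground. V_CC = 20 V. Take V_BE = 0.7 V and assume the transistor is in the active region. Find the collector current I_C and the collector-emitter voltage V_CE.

I_C ≈ 3.9 mA, V_CE ≈ 9.6 V

Thevenize the base divider: V_Th = V_CC·R_2/(R_1+R_2) = 20×18/45 = 8 V, R_Th = R_1‖R_2 = 10.8 kΩ.
Base-emitter loop: V_Th = I_B·R_Th + V_BE + (β+1)I_B·R_E, so I_B = (8 − 0.7) / (10.8 + 251×1.8) = 0.0158 mA.
I_C = β·I_B = 250×0.0158 = 3.95 mA, and I_E = (β+1)I_B = 3.96 mA.
V_CE = V_CC − I_C·R_C − I_E·R_E = 20 − 3.95×0.82 − 3.96×1.8 = 9.64 V.
V_CE = 9.64 V > 0.2 V confirms active-region operation.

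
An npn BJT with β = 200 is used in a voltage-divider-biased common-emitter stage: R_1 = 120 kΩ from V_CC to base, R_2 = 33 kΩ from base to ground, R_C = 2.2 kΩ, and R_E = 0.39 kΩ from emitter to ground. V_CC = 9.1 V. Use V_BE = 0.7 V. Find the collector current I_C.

Thevenize the base divider: V_Th = V_CC·R_2/(R_1+R_2) = 9.1×33/153 = 1.96 V, R_Th = R_1‖R_2 = 25.9 kΩ.
Base-emitter loop: V_Th = I_B·R_Th + V_BE + (β+1)I_B·R_E, so I_B = (1.96 − 0.7) / (25.9 + 201×0.39) = 0.0121 mA.
I_C = β·I_B = 200×0.0121 = 2.42 mA, and I_E = (β+1)I_B = 2.43 mA.
V_CE = V_CC − I_C·R_C − I_E·R_E = 9.1 − 2.42×2.2 − 2.43×0.39 = 2.82 V.
V_CE = 2.82 V > 0.2 V confirms active-region operation.

I_C ≈ 2.4 mA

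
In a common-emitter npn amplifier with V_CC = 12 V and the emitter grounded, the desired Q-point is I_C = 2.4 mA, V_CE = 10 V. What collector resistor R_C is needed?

Collector loop: V_CC = I_C·R_C + V_CE.
R_C = (V_CC − V_CE)/I_C = (12 − 10)/2.4 = 0.833 kΩ.

R_C ≈ 0.83 kΩ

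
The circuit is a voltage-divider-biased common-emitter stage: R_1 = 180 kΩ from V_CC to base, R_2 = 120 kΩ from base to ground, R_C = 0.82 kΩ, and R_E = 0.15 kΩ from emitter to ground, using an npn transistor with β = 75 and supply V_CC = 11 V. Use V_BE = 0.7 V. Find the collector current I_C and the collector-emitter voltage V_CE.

I_C ≈ 3.3 mA, V_CE ≈ 7.8 V

Thevenize the base divider: V_Th = V_CC·R_2/(R_1+R_2) = 11×120/300 = 4.4 V, R_Th = R_1‖R_2 = 72 kΩ.
Base-emitter loop: V_Th = I_B·R_Th + V_BE + (β+1)I_B·R_E, so I_B = (4.4 − 0.7) / (72 + 76×0.15) = 0.0444 mA.
I_C = β·I_B = 75×0.0444 = 3.33 mA, and I_E = (β+1)I_B = 3.37 mA.
V_CE = V_CC − I_C·R_C − I_E·R_E = 11 − 3.33×0.82 − 3.37×0.15 = 7.77 V.
V_CE = 7.77 V > 0.2 V confirms active-region operation.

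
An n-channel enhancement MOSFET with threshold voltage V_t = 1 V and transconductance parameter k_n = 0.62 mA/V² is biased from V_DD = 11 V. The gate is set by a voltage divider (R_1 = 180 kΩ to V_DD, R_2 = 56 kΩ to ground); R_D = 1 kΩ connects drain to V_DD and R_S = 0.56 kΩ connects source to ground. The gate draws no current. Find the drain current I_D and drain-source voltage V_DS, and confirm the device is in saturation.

V_G = V_DD·R_2/(R_1+R_2) = 11×56/236 = 2.61 V.
Assume saturation: I_D = (k_n/2)(V_GS − V_t)² with V_GS = V_G − I_D·R_S = 2.61 − 0.56·I_D.
Substituting gives 0.0972·I_D² − 1.56·I_D + 0.804 = 0, with roots I_D = 0.533 or 15.5 mA.
The root I_D = 15.5 mA gives V_GS = -6.07 V ≤ V_t, so take I_D = 0.533 mA.
Then V_GS = 2.31 V and V_DS = V_DD − I_D(R_D+R_S) = 11 − 0.533×1.56 = 10.2 V.
Saturation requires V_DS ≥ V_GS − V_t = 1.31 V; 10.2 ≥ 1.31 ✓.

I_D ≈ 0.53 mA, V_DS ≈ 10 V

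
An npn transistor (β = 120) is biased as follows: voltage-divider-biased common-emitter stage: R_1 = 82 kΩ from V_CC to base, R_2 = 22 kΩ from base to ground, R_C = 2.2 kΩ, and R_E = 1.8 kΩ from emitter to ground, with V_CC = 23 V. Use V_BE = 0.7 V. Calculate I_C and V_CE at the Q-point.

I_C ≈ 2.1 mA, V_CE ≈ 14 V

Thevenize the base divider: V_Th = V_CC·R_2/(R_1+R_2) = 23×22/104 = 4.87 V, R_Th = R_1‖R_2 = 17.3 kΩ.
Base-emitter loop: V_Th = I_B·R_Th + V_BE + (β+1)I_B·R_E, so I_B = (4.87 − 0.7) / (17.3 + 121×1.8) = 0.0177 mA.
I_C = β·I_B = 120×0.0177 = 2.13 mA, and I_E = (β+1)I_B = 2.14 mA.
V_CE = V_CC − I_C·R_C − I_E·R_E = 23 − 2.13×2.2 − 2.14×1.8 = 14.5 V.
V_CE = 14.5 V > 0.2 V confirms active-region operation.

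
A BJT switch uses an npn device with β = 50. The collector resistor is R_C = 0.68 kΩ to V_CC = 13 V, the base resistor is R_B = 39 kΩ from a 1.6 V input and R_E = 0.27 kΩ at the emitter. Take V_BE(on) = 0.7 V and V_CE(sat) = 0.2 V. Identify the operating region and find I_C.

active; I_C ≈ 0.85 mA

Assume active. Base-emitter loop: I_B = (V_BB − V_BE)/(R_B + (β+1)R_E) = (1.6 − 0.7)/(39 + 51×0.27) = 0.0171 mA.
I_C = β·I_B = 50×0.0171 = 0.853 mA.
V_CE = V_CC − I_C·R_C − I_E·R_E = 13 − 0.853×0.68 − 0.87×0.27 = 12.2 V > V_CE(sat), so the active-region assumption holds.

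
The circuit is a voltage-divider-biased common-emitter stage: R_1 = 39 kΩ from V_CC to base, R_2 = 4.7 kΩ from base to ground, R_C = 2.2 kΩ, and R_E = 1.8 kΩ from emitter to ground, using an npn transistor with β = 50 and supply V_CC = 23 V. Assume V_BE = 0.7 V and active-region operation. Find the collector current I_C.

I_C ≈ 0.92 mA

Thevenize the base divider: V_Th = V_CC·R_2/(R_1+R_2) = 23×4.7/43.7 = 2.47 V, R_Th = R_1‖R_2 = 4.19 kΩ.
Base-emitter loop: V_Th = I_B·R_Th + V_BE + (β+1)I_B·R_E, so I_B = (2.47 − 0.7) / (4.19 + 51×1.8) = 0.0185 mA.
I_C = β·I_B = 50×0.0185 = 0.924 mA, and I_E = (β+1)I_B = 0.942 mA.
V_CE = V_CC − I_C·R_C − I_E·R_E = 23 − 0.924×2.2 − 0.942×1.8 = 19.3 V.
V_CE = 19.3 V > 0.2 V confirms active-region operation.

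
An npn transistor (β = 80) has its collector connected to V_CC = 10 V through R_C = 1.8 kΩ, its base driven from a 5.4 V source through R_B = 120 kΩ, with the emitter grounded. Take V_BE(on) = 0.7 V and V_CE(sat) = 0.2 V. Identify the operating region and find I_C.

Assume active. Base-emitter loop: I_B = (V_BB − V_BE)/R_B = (5.4 − 0.7)/120 = 0.0392 mA.
I_C = β·I_B = 80×0.0392 = 3.13 mA.
V_CE = V_CC − I_C·R_C = 10 − 3.13×1.8 = 4.36 V > V_CE(sat), so the active-region assumption holds.

active; I_C ≈ 3.1 mA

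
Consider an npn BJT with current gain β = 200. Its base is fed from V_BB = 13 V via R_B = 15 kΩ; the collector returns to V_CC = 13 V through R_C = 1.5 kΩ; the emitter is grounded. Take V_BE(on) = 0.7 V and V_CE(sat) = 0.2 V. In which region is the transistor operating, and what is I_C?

saturation; I_C ≈ 8.5 mA

Assume active: I_B = (13 − 0.7)/15 = 0.82 mA, giving I_C = β·I_B = 164 mA.
But then V_CE = 13 − 164×1.5 = -233 V < V_CE(sat) = 0.2 V — impossible in the active region.
So the transistor is saturated. With V_CE = 0.2 V, I_C = (V_CC − 0.2)/R_C = 12.8/1.5 = 8.53 mA.
Check: β·I_B = 164 mA > I_C = 8.53 mA, confirming saturation.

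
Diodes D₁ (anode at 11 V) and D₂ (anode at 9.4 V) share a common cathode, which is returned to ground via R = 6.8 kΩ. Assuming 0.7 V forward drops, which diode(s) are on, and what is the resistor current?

Assume both conduct. Then node N would need to be at both 11−0.7 = 10.3 V and 9.4−0.7 = 8.7 V, which is impossible.
Assume only D₁ conducts: V_N = 11 − 0.7 = 10.3 V, so I_R = 10.3/6.8 = 1.51 mA.
Check D₂: its anode-to-cathode voltage is 9.4 − 10.3 = -0.9 V < 0.7 V, so it is off. The assumption is consistent.

Only D₁ conducts; I_R ≈ 1.5 mA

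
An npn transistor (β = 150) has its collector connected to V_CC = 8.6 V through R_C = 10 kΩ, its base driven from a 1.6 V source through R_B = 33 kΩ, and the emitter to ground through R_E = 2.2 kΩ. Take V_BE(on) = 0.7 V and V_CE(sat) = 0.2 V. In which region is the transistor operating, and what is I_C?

active; I_C ≈ 0.37 mA

Assume active. Base-emitter loop: I_B = (V_BB − V_BE)/(R_B + (β+1)R_E) = (1.6 − 0.7)/(33 + 151×2.2) = 0.00246 mA.
I_C = β·I_B = 150×0.00246 = 0.37 mA.
V_CE = V_CC − I_C·R_C − I_E·R_E = 8.6 − 0.37×10 − 0.372×2.2 = 4.08 V > V_CE(sat), so the active-region assumption holds.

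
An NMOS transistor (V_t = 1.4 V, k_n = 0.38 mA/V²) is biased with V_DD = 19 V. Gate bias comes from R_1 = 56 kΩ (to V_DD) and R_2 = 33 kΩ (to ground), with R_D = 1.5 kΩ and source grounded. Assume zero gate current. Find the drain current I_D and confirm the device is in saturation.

I_D ≈ 6.1 mA

V_G = V_DD·R_2/(R_1+R_2) = 19×33/89 = 7.04 V. With the source grounded, V_GS = V_G = 7.04 V.
Assume saturation: I_D = (k_n/2)(V_GS − V_t)² = (0.38/2)×(7.04 − 1.4)² = 0.19×5.64² = 6.05 mA.
V_DS = V_DD − I_D·R_D = 19 − 6.05×1.5 = 9.92 V.
Saturation requires V_DS ≥ V_GS − V_t = 5.64 V; 9.92 ≥ 5.64 ✓.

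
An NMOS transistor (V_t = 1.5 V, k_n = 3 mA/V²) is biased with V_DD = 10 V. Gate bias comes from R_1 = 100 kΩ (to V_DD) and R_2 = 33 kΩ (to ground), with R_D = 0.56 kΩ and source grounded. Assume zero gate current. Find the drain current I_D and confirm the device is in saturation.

I_D ≈ 1.4 mA

V_G = V_DD·R_2/(R_1+R_2) = 10×33/133 = 2.48 V. With the source grounded, V_GS = V_G = 2.48 V.
Assume saturation: I_D = (k_n/2)(V_GS − V_t)² = (3/2)×(2.48 − 1.5)² = 1.5×0.981² = 1.44 mA.
V_DS = V_DD − I_D·R_D = 10 − 1.44×0.56 = 9.19 V.
Saturation requires V_DS ≥ V_GS − V_t = 0.981 V; 9.19 ≥ 0.981 ✓.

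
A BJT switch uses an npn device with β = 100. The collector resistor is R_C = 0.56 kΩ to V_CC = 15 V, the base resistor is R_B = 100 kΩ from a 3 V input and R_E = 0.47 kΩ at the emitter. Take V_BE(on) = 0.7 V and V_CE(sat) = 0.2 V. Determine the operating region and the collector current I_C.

active; I_C ≈ 1.6 mA

Assume active. Base-emitter loop: I_B = (V_BB − V_BE)/(R_B + (β+1)R_E) = (3 − 0.7)/(100 + 101×0.47) = 0.0156 mA.
I_C = β·I_B = 100×0.0156 = 1.56 mA.
V_CE = V_CC − I_C·R_C − I_E·R_E = 15 − 1.56×0.56 − 1.58×0.47 = 13.4 V > V_CE(sat), so the active-region assumption holds.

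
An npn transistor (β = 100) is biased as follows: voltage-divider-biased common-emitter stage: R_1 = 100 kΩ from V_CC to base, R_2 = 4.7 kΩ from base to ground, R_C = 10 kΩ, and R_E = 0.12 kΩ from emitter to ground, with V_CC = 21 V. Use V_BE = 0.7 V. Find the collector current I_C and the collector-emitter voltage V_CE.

Thevenize the base divider: V_Th = V_CC·R_2/(R_1+R_2) = 21×4.7/105 = 0.943 V, R_Th = R_1‖R_2 = 4.49 kΩ.
Base-emitter loop: V_Th = I_B·R_Th + V_BE + (β+1)I_B·R_E, so I_B = (0.943 − 0.7) / (4.49 + 101×0.12) = 0.0146 mA.
I_C = β·I_B = 100×0.0146 = 1.46 mA, and I_E = (β+1)I_B = 1.48 mA.
V_CE = V_CC − I_C·R_C − I_E·R_E = 21 − 1.46×10 − 1.48×0.12 = 6.21 V.
V_CE = 6.21 V > 0.2 V confirms active-region operation.

I_C ≈ 1.5 mA, V_CE ≈ 6.2 V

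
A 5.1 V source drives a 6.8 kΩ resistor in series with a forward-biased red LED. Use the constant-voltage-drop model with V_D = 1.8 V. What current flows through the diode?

I ≈ 0.49 mA

KVL around the loop: 5.1 = V_D + I·R = 1.8 + I × 6.8 kΩ.
So I = (5.1 − 1.8) / 6.8 kΩ = 3.3 / 6.8 = 0.485 mA.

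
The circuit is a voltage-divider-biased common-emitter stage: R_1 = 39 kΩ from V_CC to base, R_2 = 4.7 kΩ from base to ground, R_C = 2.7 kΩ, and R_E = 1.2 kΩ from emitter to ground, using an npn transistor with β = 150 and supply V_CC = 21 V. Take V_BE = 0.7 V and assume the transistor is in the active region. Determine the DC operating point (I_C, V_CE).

I_C ≈ 1.3 mA, V_CE ≈ 16 V

Thevenize the base divider: V_Th = V_CC·R_2/(R_1+R_2) = 21×4.7/43.7 = 2.26 V, R_Th = R_1‖R_2 = 4.19 kΩ.
Base-emitter loop: V_Th = I_B·R_Th + V_BE + (β+1)I_B·R_E, so I_B = (2.26 − 0.7) / (4.19 + 151×1.2) = 0.00841 mA.
I_C = β·I_B = 150×0.00841 = 1.26 mA, and I_E = (β+1)I_B = 1.27 mA.
V_CE = V_CC − I_C·R_C − I_E·R_E = 21 − 1.26×2.7 − 1.27×1.2 = 16.1 V.
V_CE = 16.1 V > 0.2 V confirms active-region operation.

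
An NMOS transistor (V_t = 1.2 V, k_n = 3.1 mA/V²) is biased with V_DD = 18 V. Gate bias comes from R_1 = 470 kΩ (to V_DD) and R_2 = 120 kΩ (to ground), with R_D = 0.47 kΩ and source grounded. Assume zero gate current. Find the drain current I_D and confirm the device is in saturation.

I_D ≈ 9.4 mA

V_G = V_DD·R_2/(R_1+R_2) = 18×120/590 = 3.66 V. With the source grounded, V_GS = V_G = 3.66 V.
Assume saturation: I_D = (k_n/2)(V_GS − V_t)² = (3.1/2)×(3.66 − 1.2)² = 1.55×2.46² = 9.39 mA.
V_DS = V_DD − I_D·R_D = 18 − 9.39×0.47 = 13.6 V.
Saturation requires V_DS ≥ V_GS − V_t = 2.46 V; 13.6 ≥ 2.46 ✓.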